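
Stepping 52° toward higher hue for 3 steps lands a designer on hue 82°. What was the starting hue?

286°

3 steps of 52° (toward higher hue) give a net shift of +156°.
Start = end − shift: 82 − 156 = -74 → -74 + 360 = 286°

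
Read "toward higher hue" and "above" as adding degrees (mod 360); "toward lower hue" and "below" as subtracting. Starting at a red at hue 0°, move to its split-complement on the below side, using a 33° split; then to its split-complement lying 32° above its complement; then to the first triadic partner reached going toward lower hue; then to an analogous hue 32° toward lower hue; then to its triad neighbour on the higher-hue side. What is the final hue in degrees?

split-comp 33° ↓ +147°: 0 + 147 = 147°
split-comp 32° ↑ +212°: 147 + 212 = 359°
triadic ↓ −120°: 359 − 120 = 239°
analog 32° ↓ −32°: 239 − 32 = 207°
triadic ↑ +120°: 207 + 120 = 327°

327°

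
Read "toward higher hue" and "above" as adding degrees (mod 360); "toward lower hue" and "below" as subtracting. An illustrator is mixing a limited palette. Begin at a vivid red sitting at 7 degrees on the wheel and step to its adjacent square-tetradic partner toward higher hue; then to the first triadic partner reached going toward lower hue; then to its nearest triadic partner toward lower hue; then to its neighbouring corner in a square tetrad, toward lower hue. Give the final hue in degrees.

+90° (square ↑): 7 + 90 = 97°
−120° (triadic ↓): 97 − 120 = -23 → -23 + 360 = 337°
−120° (triadic ↓): 337 − 120 = 217°
−90° (square ↓): 217 − 90 = 127°

127°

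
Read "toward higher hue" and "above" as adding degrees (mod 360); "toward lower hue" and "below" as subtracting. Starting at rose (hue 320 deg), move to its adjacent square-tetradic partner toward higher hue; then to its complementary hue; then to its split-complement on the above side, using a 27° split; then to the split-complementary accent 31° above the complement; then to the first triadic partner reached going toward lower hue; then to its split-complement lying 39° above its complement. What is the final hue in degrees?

27°

square ↑ +90°: 320 + 90 = 410 → 410 − 360 = 50°
complement +180°: 50 + 180 = 230°
split-comp 27° ↑ +207°: 230 + 207 = 437 → 437 − 360 = 77°
split-comp 31° ↑ +211°: 77 + 211 = 288°
triadic ↓ −120°: 288 − 120 = 168°
split-comp 39° ↑ +219°: 168 + 219 = 387 → 387 − 360 = 27°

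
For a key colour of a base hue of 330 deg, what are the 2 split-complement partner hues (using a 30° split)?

Complement of 330 deg: 330 + 180 = 510 → 510 − 360 = 150°
150 − 30 = 120°
150 + 30 = 180°

120° and 180°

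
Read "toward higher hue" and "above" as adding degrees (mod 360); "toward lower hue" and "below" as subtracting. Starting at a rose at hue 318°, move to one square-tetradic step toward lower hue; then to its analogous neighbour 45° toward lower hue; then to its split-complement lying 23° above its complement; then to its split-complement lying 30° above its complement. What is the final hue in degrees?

−90° (square ↓): 318 − 90 = 228°
−45° (analog 45° ↓): 228 − 45 = 183°
+203° (split-comp 23° ↑): 183 + 203 = 386 → 386 − 360 = 26°
+210° (split-comp 30° ↑): 26 + 210 = 236°

236°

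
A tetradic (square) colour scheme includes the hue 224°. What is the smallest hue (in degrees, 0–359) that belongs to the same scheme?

A square tetradic scheme places four hues every 90°.
The full set through 224° is {44°, 134°, 224°, 314°}.

44°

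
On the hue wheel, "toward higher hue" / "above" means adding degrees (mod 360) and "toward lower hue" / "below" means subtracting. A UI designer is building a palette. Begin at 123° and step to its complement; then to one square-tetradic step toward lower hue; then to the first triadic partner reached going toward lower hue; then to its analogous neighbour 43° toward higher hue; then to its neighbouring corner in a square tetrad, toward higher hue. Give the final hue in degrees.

226°

complement +180°: 123 + 180 = 303°
square ↓ −90°: 303 − 90 = 213°
triadic ↓ −120°: 213 − 120 = 93°
analog 43° ↑ +43°: 93 + 43 = 136°
square ↑ +90°: 136 + 90 = 226°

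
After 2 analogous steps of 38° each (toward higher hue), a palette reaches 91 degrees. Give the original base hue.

15°

2 steps of 38° (toward higher hue) give a net shift of +76°.
Start = end − shift: 91 − 76 = 15°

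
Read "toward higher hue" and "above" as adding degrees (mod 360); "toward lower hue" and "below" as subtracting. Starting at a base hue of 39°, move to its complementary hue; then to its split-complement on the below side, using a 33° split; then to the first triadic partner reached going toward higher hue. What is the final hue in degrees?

+180° (complement): 39 + 180 = 219°
+147° (split-comp 33° ↓): 219 + 147 = 366 → 366 − 360 = 6°
+120° (triadic ↑): 6 + 120 = 126°

126°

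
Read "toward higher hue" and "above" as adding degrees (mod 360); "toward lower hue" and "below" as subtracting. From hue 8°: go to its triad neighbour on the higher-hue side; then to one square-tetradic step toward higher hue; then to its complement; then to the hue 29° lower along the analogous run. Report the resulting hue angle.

9°

triadic ↑ +120°: 8 + 120 = 128°
square ↑ +90°: 128 + 90 = 218°
complement +180°: 218 + 180 = 398 → 398 − 360 = 38°
analog 29° ↓ −29°: 38 − 29 = 9°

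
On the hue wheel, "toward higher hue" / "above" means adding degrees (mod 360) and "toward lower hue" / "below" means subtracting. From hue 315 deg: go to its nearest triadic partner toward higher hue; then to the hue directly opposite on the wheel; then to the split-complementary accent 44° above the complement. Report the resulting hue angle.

315 + 120 = 435 → 435 − 360 = 75°   (triadic ↑)
75 + 180 = 255°   (complement)
255 + 224 = 479 → 479 − 360 = 119°   (split-comp 44° ↑)

119°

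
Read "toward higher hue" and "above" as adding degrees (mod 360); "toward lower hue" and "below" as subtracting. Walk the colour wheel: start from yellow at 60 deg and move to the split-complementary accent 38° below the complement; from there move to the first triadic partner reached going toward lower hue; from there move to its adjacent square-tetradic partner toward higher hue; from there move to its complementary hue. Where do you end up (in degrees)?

352°

split-comp 38° ↓ +142°: 60 + 142 = 202°
triadic ↓ −120°: 202 − 120 = 82°
square ↑ +90°: 82 + 90 = 172°
complement +180°: 172 + 180 = 352°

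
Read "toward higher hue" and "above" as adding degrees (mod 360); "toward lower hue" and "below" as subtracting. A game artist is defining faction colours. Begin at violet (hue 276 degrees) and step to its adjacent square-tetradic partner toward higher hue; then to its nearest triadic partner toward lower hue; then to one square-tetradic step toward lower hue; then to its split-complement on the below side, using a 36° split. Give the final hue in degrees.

300°

+90° (square ↑): 276 + 90 = 366 → 366 − 360 = 6°
−120° (triadic ↓): 6 − 120 = -114 → -114 + 360 = 246°
−90° (square ↓): 246 − 90 = 156°
+144° (split-comp 36° ↓): 156 + 144 = 300°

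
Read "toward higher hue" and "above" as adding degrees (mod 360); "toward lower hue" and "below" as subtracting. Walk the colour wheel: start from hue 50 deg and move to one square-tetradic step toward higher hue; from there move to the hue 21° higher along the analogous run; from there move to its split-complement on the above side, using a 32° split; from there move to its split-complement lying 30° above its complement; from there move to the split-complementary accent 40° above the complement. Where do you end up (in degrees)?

50 + 90 = 140°   (square ↑)
140 + 21 = 161°   (analog 21° ↑)
161 + 212 = 373 → 373 − 360 = 13°   (split-comp 32° ↑)
13 + 210 = 223°   (split-comp 30° ↑)
223 + 220 = 443 → 443 − 360 = 83°   (split-comp 40° ↑)

83°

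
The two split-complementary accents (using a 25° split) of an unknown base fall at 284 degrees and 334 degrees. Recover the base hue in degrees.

129°

The accents sit 25° either side of the complement, so the complement is their short-arc midpoint on the wheel.
Short-arc midpoint of 284° and 334°: 309°.
Base is 180° from the complement: 309 − 180 = 129°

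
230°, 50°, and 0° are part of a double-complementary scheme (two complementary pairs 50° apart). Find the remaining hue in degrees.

A rectangular tetradic uses two complementary pairs 50° apart: offsets 0°, 50°, 180°, 230°.
Among {0°, 50°, 230°}, 50° and 230° are a 180° pair.
The remaining hue 0° needs its own complement: 0 + 180 = 180°

180°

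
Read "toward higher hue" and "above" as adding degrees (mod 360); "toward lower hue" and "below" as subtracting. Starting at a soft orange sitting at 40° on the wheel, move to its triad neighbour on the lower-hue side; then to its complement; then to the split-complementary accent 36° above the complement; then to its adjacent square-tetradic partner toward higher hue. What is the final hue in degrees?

−120° (triadic ↓): 40 − 120 = -80 → -80 + 360 = 280°
+180° (complement): 280 + 180 = 460 → 460 − 360 = 100°
+216° (split-comp 36° ↑): 100 + 216 = 316°
+90° (square ↑): 316 + 90 = 406 → 406 − 360 = 46°

46°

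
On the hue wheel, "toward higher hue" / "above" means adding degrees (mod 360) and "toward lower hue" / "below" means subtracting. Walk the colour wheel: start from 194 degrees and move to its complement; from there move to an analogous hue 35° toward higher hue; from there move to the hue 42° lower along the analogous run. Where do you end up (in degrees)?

complement +180°: 194 + 180 = 374 → 374 − 360 = 14°
analog 35° ↑ +35°: 14 + 35 = 49°
analog 42° ↓ −42°: 49 − 42 = 7°

7°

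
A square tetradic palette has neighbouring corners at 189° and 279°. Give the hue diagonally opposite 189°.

A square tetradic scheme places four hues 90° apart; opposite corners are 180° apart.
189 + 180 = 369 → 369 − 360 = 9°

9°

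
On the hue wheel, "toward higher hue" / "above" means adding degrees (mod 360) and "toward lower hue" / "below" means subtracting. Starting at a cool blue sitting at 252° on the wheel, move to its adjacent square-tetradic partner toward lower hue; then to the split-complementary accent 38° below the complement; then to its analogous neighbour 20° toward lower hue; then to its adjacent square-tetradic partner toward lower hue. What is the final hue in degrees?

252 − 90 = 162°   (square ↓)
162 + 142 = 304°   (split-comp 38° ↓)
304 − 20 = 284°   (analog 20° ↓)
284 − 90 = 194°   (square ↓)

194°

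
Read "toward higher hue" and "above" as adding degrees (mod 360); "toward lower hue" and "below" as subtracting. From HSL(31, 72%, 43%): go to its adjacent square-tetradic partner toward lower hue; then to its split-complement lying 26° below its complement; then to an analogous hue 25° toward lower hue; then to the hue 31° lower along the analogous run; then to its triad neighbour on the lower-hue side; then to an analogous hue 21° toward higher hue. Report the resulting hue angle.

square ↓ −90°: 31 − 90 = -59 → -59 + 360 = 301°
split-comp 26° ↓ +154°: 301 + 154 = 455 → 455 − 360 = 95°
analog 25° ↓ −25°: 95 − 25 = 70°
analog 31° ↓ −31°: 70 − 31 = 39°
triadic ↓ −120°: 39 − 120 = -81 → -81 + 360 = 279°
analog 21° ↑ +21°: 279 + 21 = 300°

300°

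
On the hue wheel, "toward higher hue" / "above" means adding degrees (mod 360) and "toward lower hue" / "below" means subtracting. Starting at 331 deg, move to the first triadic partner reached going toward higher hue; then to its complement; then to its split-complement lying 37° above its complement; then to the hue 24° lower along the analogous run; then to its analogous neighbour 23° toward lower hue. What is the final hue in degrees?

81°

331 + 120 = 451 → 451 − 360 = 91°   (triadic ↑)
91 + 180 = 271°   (complement)
271 + 217 = 488 → 488 − 360 = 128°   (split-comp 37° ↑)
128 − 24 = 104°   (analog 24° ↓)
104 − 23 = 81°   (analog 23° ↓)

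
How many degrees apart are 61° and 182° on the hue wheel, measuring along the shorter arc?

121°

|61 − 182| = 121.
121 ≤ 180, so the shorter arc is 121°.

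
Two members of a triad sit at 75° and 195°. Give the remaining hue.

A triad spaces three hues 120° apart.
The full set is {75°, 195°, 315°}.

315°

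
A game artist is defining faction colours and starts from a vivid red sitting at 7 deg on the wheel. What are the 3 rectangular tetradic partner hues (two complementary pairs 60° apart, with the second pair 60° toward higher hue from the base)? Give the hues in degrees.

7 + 60 = 67°
7 + 180 = 187°
7 + 240 = 247°

67°, 187°, and 247°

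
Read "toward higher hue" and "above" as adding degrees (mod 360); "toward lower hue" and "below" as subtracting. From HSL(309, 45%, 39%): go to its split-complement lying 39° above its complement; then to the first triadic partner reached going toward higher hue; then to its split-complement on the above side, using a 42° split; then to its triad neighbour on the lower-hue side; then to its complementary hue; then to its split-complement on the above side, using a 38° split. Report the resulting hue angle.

68°

split-comp 39° ↑ +219°: 309 + 219 = 528 → 528 − 360 = 168°
triadic ↑ +120°: 168 + 120 = 288°
split-comp 42° ↑ +222°: 288 + 222 = 510 → 510 − 360 = 150°
triadic ↓ −120°: 150 − 120 = 30°
complement +180°: 30 + 180 = 210°
split-comp 38° ↑ +218°: 210 + 218 = 428 → 428 − 360 = 68°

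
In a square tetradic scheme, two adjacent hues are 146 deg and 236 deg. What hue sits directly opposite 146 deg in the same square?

326°

A square tetradic scheme places four hues 90° apart; opposite corners are 180° apart.
146 + 180 = 326°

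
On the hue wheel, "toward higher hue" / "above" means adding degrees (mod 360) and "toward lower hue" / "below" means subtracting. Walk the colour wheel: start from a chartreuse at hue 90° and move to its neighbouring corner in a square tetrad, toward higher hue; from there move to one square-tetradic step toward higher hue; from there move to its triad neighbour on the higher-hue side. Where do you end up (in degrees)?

+90° (square ↑): 90 + 90 = 180°
+90° (square ↑): 180 + 90 = 270°
+120° (triadic ↑): 270 + 120 = 390 → 390 − 360 = 30°

30°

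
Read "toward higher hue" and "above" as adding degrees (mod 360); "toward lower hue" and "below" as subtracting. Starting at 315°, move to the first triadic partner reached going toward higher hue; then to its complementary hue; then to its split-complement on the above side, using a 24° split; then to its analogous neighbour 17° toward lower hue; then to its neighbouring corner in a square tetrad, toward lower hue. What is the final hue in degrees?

+120° (triadic ↑): 315 + 120 = 435 → 435 − 360 = 75°
+180° (complement): 75 + 180 = 255°
+204° (split-comp 24° ↑): 255 + 204 = 459 → 459 − 360 = 99°
−17° (analog 17° ↓): 99 − 17 = 82°
−90° (square ↓): 82 − 90 = -8 → -8 + 360 = 352°

352°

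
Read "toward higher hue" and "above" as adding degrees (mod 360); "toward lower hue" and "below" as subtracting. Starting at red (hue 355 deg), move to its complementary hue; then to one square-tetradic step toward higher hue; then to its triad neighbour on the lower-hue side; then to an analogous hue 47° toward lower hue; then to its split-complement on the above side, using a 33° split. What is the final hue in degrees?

+180° (complement): 355 + 180 = 535 → 535 − 360 = 175°
+90° (square ↑): 175 + 90 = 265°
−120° (triadic ↓): 265 − 120 = 145°
−47° (analog 47° ↓): 145 − 47 = 98°
+213° (split-comp 33° ↑): 98 + 213 = 311°

311°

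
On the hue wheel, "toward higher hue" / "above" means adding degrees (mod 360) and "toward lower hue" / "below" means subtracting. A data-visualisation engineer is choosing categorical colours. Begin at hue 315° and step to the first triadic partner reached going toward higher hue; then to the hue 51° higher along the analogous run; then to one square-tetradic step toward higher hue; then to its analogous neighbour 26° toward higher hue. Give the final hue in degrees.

triadic ↑ +120°: 315 + 120 = 435 → 435 − 360 = 75°
analog 51° ↑ +51°: 75 + 51 = 126°
square ↑ +90°: 126 + 90 = 216°
analog 26° ↑ +26°: 216 + 26 = 242°

242°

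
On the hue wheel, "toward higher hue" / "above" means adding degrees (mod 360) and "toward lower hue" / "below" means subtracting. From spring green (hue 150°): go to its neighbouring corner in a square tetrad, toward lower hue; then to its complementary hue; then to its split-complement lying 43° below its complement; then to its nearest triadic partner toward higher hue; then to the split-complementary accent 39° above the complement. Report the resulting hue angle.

−90° (square ↓): 150 − 90 = 60°
+180° (complement): 60 + 180 = 240°
+137° (split-comp 43° ↓): 240 + 137 = 377 → 377 − 360 = 17°
+120° (triadic ↑): 17 + 120 = 137°
+219° (split-comp 39° ↑): 137 + 219 = 356°

356°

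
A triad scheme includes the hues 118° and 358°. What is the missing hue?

A triad places three hues 120° apart.
The full set through 118° is {118°, 238°, 358°}.
Given {118°, 358°}, the missing hue is 238°.

238°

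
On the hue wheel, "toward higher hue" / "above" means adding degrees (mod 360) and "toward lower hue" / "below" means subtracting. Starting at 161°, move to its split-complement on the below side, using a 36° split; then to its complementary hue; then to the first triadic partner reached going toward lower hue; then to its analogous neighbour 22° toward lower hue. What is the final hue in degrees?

+144° (split-comp 36° ↓): 161 + 144 = 305°
+180° (complement): 305 + 180 = 485 → 485 − 360 = 125°
−120° (triadic ↓): 125 − 120 = 5°
−22° (analog 22° ↓): 5 − 22 = -17 → -17 + 360 = 343°

343°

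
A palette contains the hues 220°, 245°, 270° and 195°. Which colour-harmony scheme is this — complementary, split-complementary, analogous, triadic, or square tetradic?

analogous

Sort the hues: 195°, 220°, 245°, 270°.
Successive gaps around the wheel: 25°, 25°, 25°, 285°.
A run of hues at equal small steps (25°) with one large closing gap is an analogous group.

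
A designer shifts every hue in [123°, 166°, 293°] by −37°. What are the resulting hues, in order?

123 − 37 = 86°
166 − 37 = 129°
293 − 37 = 256°

86°, 129°, 256°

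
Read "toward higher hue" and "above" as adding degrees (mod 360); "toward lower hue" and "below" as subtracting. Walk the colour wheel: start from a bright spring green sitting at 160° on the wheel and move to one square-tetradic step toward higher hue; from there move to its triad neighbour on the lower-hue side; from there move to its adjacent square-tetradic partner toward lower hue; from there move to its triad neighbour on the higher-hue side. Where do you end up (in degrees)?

160 + 90 = 250°   (square ↑)
250 − 120 = 130°   (triadic ↓)
130 − 90 = 40°   (square ↓)
40 + 120 = 160°   (triadic ↑)

160°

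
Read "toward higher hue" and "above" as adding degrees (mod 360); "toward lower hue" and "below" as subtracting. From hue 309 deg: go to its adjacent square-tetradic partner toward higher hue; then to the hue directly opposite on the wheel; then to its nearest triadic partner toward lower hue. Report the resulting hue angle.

99°

+90° (square ↑): 309 + 90 = 399 → 399 − 360 = 39°
+180° (complement): 39 + 180 = 219°
−120° (triadic ↓): 219 − 120 = 99°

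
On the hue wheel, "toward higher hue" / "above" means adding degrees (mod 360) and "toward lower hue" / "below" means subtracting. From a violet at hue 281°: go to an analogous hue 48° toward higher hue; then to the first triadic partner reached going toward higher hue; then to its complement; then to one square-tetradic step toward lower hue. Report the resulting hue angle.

281 + 48 = 329°   (analog 48° ↑)
329 + 120 = 449 → 449 − 360 = 89°   (triadic ↑)
89 + 180 = 269°   (complement)
269 − 90 = 179°   (square ↓)

179°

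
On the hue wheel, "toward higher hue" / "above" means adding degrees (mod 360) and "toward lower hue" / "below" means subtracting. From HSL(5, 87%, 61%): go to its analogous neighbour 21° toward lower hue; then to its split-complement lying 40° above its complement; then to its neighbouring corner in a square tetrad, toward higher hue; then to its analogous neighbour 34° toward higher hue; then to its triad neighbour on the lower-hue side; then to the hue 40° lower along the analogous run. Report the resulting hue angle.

168°

−21° (analog 21° ↓): 5 − 21 = -16 → -16 + 360 = 344°
+220° (split-comp 40° ↑): 344 + 220 = 564 → 564 − 360 = 204°
+90° (square ↑): 204 + 90 = 294°
+34° (analog 34° ↑): 294 + 34 = 328°
−120° (triadic ↓): 328 − 120 = 208°
−40° (analog 40° ↓): 208 − 40 = 168°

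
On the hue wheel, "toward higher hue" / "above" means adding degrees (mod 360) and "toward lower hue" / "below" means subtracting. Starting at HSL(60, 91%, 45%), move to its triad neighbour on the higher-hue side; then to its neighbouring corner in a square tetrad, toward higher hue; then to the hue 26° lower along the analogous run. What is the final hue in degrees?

60 + 120 = 180°   (triadic ↑)
180 + 90 = 270°   (square ↑)
270 − 26 = 244°   (analog 26° ↓)

244°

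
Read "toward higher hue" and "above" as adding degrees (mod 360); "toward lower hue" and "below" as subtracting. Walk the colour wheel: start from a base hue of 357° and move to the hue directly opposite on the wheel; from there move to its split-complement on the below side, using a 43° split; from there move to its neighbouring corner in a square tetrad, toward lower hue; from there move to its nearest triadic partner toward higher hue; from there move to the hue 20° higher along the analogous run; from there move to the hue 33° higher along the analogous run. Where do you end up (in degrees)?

+180° (complement): 357 + 180 = 537 → 537 − 360 = 177°
+137° (split-comp 43° ↓): 177 + 137 = 314°
−90° (square ↓): 314 − 90 = 224°
+120° (triadic ↑): 224 + 120 = 344°
+20° (analog 20° ↑): 344 + 20 = 364 → 364 − 360 = 4°
+33° (analog 33° ↑): 4 + 33 = 37°

37°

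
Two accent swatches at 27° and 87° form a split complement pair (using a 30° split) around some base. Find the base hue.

237°

The accents sit 30° either side of the complement, so the complement is their short-arc midpoint on the wheel.
Short-arc midpoint of 27° and 87°: 57°.
Base is 180° from the complement: 57 − 180 = -123 → -123 + 360 = 237°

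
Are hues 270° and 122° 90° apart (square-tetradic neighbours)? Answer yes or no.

Angular distance: |270 − 122| = 148 = 148°.
90° apart (square-tetradic neighbours) requires 90°.

no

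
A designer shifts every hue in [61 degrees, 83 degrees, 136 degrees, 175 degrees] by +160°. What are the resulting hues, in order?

221°, 243°, 296°, 335°

61 + 160 = 221°
83 + 160 = 243°
136 + 160 = 296°
175 + 160 = 335°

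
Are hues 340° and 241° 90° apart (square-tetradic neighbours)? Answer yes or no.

no

Angular distance: |340 − 241| = 99 = 99°.
90° apart (square-tetradic neighbours) requires 90°.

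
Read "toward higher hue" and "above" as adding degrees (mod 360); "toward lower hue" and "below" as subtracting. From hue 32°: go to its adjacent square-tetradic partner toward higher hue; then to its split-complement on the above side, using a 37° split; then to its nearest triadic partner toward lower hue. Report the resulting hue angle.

219°

square ↑ +90°: 32 + 90 = 122°
split-comp 37° ↑ +217°: 122 + 217 = 339°
triadic ↓ −120°: 339 − 120 = 219°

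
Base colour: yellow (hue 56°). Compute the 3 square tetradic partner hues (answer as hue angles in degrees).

A square tetradic scheme places four hues every 90°.
56 + 90 = 146°
56 + 180 = 236°
56 + 270 = 326°

146°, 236°, and 326°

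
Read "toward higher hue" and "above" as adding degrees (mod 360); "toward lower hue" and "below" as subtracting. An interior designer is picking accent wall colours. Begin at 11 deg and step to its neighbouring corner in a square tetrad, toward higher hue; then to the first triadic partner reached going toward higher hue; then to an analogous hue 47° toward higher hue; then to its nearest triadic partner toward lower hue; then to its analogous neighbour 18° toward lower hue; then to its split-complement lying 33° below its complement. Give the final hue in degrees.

+90° (square ↑): 11 + 90 = 101°
+120° (triadic ↑): 101 + 120 = 221°
+47° (analog 47° ↑): 221 + 47 = 268°
−120° (triadic ↓): 268 − 120 = 148°
−18° (analog 18° ↓): 148 − 18 = 130°
+147° (split-comp 33° ↓): 130 + 147 = 277°

277°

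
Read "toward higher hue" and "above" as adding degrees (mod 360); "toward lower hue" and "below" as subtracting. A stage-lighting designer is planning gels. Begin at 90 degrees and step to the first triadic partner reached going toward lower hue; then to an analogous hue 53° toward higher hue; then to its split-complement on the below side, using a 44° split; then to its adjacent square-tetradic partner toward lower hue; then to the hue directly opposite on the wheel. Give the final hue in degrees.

triadic ↓ −120°: 90 − 120 = -30 → -30 + 360 = 330°
analog 53° ↑ +53°: 330 + 53 = 383 → 383 − 360 = 23°
split-comp 44° ↓ +136°: 23 + 136 = 159°
square ↓ −90°: 159 − 90 = 69°
complement +180°: 69 + 180 = 249°

249°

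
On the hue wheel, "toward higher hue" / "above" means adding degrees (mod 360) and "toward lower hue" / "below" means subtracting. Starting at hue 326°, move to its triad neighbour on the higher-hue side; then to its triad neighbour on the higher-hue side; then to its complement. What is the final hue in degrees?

26°

+120° (triadic ↑): 326 + 120 = 446 → 446 − 360 = 86°
+120° (triadic ↑): 86 + 120 = 206°
+180° (complement): 206 + 180 = 386 → 386 − 360 = 26°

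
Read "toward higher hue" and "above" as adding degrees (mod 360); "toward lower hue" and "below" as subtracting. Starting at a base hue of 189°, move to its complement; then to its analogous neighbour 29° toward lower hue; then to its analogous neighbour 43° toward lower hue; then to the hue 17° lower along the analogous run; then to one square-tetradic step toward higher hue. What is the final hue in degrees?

+180° (complement): 189 + 180 = 369 → 369 − 360 = 9°
−29° (analog 29° ↓): 9 − 29 = -20 → -20 + 360 = 340°
−43° (analog 43° ↓): 340 − 43 = 297°
−17° (analog 17° ↓): 297 − 17 = 280°
+90° (square ↑): 280 + 90 = 370 → 370 − 360 = 10°

10°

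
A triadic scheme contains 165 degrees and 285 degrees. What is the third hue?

45°

A triad spaces three hues 120° apart.
The full set is {45°, 165°, 285°}.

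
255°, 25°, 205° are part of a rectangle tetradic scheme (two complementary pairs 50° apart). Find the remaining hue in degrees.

A rectangular tetradic uses two complementary pairs 50° apart: offsets 0°, 50°, 180°, 230°.
Among {25°, 205°, 255°}, 25° and 205° are a 180° pair.
The remaining hue 255° needs its own complement: 255 + 180 = 435 → 435 − 360 = 75°

75°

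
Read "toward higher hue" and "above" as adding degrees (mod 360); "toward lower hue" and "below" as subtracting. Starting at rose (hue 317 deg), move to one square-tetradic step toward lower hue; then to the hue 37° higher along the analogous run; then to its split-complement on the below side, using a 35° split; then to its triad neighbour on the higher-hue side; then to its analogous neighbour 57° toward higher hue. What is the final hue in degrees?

317 − 90 = 227°   (square ↓)
227 + 37 = 264°   (analog 37° ↑)
264 + 145 = 409 → 409 − 360 = 49°   (split-comp 35° ↓)
49 + 120 = 169°   (triadic ↑)
169 + 57 = 226°   (analog 57° ↑)

226°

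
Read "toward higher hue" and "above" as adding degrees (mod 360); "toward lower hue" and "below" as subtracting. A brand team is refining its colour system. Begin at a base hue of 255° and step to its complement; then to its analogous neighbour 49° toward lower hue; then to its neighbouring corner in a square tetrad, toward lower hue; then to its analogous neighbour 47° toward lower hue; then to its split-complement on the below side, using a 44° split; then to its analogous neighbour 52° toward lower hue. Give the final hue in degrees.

255 + 180 = 435 → 435 − 360 = 75°   (complement)
75 − 49 = 26°   (analog 49° ↓)
26 − 90 = -64 → -64 + 360 = 296°   (square ↓)
296 − 47 = 249°   (analog 47° ↓)
249 + 136 = 385 → 385 − 360 = 25°   (split-comp 44° ↓)
25 − 52 = -27 → -27 + 360 = 333°   (analog 52° ↓)

333°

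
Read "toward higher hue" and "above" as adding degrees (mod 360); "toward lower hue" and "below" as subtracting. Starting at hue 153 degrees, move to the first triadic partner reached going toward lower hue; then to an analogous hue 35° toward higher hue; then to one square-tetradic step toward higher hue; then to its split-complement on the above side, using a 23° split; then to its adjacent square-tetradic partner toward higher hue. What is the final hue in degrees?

153 − 120 = 33°   (triadic ↓)
33 + 35 = 68°   (analog 35° ↑)
68 + 90 = 158°   (square ↑)
158 + 203 = 361 → 361 − 360 = 1°   (split-comp 23° ↑)
1 + 90 = 91°   (square ↑)

91°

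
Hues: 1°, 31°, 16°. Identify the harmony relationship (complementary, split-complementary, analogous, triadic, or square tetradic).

Sort the hues: 1°, 16°, 31°.
Successive gaps around the wheel: 15°, 15°, 330°.
A run of hues at equal small steps (15°) with one large closing gap is an analogous group.

analogous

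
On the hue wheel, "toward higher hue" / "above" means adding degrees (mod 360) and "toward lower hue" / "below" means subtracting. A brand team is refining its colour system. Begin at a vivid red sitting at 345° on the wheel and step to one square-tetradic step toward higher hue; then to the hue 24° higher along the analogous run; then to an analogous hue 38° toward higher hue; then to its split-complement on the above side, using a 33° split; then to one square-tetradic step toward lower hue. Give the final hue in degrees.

260°

345 + 90 = 435 → 435 − 360 = 75°   (square ↑)
75 + 24 = 99°   (analog 24° ↑)
99 + 38 = 137°   (analog 38° ↑)
137 + 213 = 350°   (split-comp 33° ↑)
350 − 90 = 260°   (square ↓)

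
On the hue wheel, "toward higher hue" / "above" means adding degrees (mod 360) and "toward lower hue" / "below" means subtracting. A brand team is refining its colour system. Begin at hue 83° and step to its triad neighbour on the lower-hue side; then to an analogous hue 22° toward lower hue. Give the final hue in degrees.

301°

triadic ↓ −120°: 83 − 120 = -37 → -37 + 360 = 323°
analog 22° ↓ −22°: 323 − 22 = 301°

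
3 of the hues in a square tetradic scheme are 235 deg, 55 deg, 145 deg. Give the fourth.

325°

A square tetradic scheme places four hues every 90°.
The full set through 55° is {55°, 145°, 235°, 325°}.
Given {55°, 145°, 235°}, the missing hue is 325°.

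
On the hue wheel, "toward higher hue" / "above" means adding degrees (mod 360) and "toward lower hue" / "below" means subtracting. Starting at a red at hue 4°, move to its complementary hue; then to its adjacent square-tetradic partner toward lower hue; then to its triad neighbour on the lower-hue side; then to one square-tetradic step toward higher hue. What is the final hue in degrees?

complement +180°: 4 + 180 = 184°
square ↓ −90°: 184 − 90 = 94°
triadic ↓ −120°: 94 − 120 = -26 → -26 + 360 = 334°
square ↑ +90°: 334 + 90 = 424 → 424 − 360 = 64°

64°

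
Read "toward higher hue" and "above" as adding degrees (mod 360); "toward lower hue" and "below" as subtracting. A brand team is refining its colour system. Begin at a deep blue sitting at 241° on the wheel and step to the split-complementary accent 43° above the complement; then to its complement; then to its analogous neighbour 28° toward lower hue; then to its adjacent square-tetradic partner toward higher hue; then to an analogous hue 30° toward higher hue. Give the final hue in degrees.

241 + 223 = 464 → 464 − 360 = 104°   (split-comp 43° ↑)
104 + 180 = 284°   (complement)
284 − 28 = 256°   (analog 28° ↓)
256 + 90 = 346°   (square ↑)
346 + 30 = 376 → 376 − 360 = 16°   (analog 30° ↑)

16°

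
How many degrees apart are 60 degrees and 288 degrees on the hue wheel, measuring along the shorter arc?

132°

|60 − 288| = 228.
The shorter arc is 360 − 228 = 132°.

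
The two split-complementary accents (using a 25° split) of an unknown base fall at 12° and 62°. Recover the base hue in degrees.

The accents sit 25° either side of the complement, so the complement is their short-arc midpoint on the wheel.
Short-arc midpoint of 12° and 62°: 37°.
Base is 180° from the complement: 37 − 180 = -143 → -143 + 360 = 217°

217°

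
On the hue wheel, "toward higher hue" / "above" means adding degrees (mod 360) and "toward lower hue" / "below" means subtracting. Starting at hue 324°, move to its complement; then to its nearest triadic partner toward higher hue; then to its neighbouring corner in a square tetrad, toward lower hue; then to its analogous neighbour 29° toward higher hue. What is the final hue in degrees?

203°

complement +180°: 324 + 180 = 504 → 504 − 360 = 144°
triadic ↑ +120°: 144 + 120 = 264°
square ↓ −90°: 264 − 90 = 174°
analog 29° ↑ +29°: 174 + 29 = 203°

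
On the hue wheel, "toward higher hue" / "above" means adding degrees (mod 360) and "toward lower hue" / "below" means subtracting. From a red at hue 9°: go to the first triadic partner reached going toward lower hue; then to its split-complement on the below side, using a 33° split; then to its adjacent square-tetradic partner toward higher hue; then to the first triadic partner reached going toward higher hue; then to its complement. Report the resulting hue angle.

66°

triadic ↓ −120°: 9 − 120 = -111 → -111 + 360 = 249°
split-comp 33° ↓ +147°: 249 + 147 = 396 → 396 − 360 = 36°
square ↑ +90°: 36 + 90 = 126°
triadic ↑ +120°: 126 + 120 = 246°
complement +180°: 246 + 180 = 426 → 426 − 360 = 66°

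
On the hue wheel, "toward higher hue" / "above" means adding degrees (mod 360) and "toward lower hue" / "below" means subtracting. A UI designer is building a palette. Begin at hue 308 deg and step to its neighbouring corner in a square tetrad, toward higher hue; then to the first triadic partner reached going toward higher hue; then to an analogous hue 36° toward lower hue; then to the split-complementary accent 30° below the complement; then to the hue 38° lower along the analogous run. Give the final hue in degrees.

square ↑ +90°: 308 + 90 = 398 → 398 − 360 = 38°
triadic ↑ +120°: 38 + 120 = 158°
analog 36° ↓ −36°: 158 − 36 = 122°
split-comp 30° ↓ +150°: 122 + 150 = 272°
analog 38° ↓ −38°: 272 − 38 = 234°

234°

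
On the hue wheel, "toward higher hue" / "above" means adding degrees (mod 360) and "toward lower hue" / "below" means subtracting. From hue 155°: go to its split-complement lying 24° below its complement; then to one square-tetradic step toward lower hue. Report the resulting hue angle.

+156° (split-comp 24° ↓): 155 + 156 = 311°
−90° (square ↓): 311 − 90 = 221°

221°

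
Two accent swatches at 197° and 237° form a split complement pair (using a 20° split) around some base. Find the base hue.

37°

The accents sit 20° either side of the complement, so the complement is their short-arc midpoint on the wheel.
Short-arc midpoint of 197° and 237°: 217°.
Base is 180° from the complement: 217 − 180 = 37°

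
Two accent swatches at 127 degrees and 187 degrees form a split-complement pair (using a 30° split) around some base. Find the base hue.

337°

The accents sit 30° either side of the complement, so the complement is their short-arc midpoint on the wheel.
Short-arc midpoint of 127° and 187°: 157°.
Base is 180° from the complement: 157 − 180 = -23 → -23 + 360 = 337°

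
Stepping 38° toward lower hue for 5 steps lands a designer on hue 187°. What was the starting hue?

5 steps of 38° (toward lower hue) give a net shift of −190°.
Start = end − shift: 187 + 190 = 377 → 377 − 360 = 17°

17°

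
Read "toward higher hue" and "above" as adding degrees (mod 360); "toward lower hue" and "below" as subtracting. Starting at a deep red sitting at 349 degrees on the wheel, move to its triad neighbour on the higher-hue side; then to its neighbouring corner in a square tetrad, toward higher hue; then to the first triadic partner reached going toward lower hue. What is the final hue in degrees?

79°

349 + 120 = 469 → 469 − 360 = 109°   (triadic ↑)
109 + 90 = 199°   (square ↑)
199 − 120 = 79°   (triadic ↓)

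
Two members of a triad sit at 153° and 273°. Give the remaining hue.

A triad spaces three hues 120° apart.
The full set is {33°, 153°, 273°}.

33°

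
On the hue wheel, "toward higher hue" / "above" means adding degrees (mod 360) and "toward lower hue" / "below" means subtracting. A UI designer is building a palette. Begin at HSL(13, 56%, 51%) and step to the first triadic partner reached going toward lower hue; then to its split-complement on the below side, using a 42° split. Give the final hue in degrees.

31°

triadic ↓ −120°: 13 − 120 = -107 → -107 + 360 = 253°
split-comp 42° ↓ +138°: 253 + 138 = 391 → 391 − 360 = 31°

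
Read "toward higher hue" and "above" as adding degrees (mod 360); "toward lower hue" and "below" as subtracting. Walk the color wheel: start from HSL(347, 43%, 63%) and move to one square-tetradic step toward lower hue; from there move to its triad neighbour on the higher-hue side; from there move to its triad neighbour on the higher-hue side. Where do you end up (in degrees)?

137°

347 − 90 = 257°   (square ↓)
257 + 120 = 377 → 377 − 360 = 17°   (triadic ↑)
17 + 120 = 137°   (triadic ↑)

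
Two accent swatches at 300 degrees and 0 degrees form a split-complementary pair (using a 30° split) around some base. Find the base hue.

The accents sit 30° either side of the complement, so the complement is their short-arc midpoint on the wheel.
Short-arc midpoint of 300° and 0°: 330°.
Base is 180° from the complement: 330 − 180 = 150°

150°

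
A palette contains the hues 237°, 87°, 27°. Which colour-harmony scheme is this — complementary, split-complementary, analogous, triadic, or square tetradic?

split-complementary

Sort the hues: 27°, 87°, 237°.
Successive gaps around the wheel: 60°, 150°, 150°.
Two 150° gaps and one 60° gap — a base hue opposite a pair of accents 30° either side of its complement — is the split-complementary pattern.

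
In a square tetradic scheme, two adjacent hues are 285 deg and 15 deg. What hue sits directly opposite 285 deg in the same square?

A square tetradic scheme places four hues 90° apart; opposite corners are 180° apart.
285 + 180 = 465 → 465 − 360 = 105°

105°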